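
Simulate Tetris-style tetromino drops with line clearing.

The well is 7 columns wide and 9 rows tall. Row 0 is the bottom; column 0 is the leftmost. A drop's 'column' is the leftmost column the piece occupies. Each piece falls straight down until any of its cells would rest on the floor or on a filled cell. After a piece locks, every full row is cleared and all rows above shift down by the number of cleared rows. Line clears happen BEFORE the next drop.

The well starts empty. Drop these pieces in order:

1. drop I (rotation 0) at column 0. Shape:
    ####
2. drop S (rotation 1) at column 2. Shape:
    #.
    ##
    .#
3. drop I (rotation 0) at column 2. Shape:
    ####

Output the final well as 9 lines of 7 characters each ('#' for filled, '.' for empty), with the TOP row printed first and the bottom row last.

Answer: .......
.......
.......
.......
..####.
..#....
..##...
...#...
####...

Derivation:
Drop 1: I rot0 at col 0 lands with bottom-row=0; cleared 0 line(s) (total 0); column heights now [1 1 1 1 0 0 0], max=1
Drop 2: S rot1 at col 2 lands with bottom-row=1; cleared 0 line(s) (total 0); column heights now [1 1 4 3 0 0 0], max=4
Drop 3: I rot0 at col 2 lands with bottom-row=4; cleared 0 line(s) (total 0); column heights now [1 1 5 5 5 5 0], max=5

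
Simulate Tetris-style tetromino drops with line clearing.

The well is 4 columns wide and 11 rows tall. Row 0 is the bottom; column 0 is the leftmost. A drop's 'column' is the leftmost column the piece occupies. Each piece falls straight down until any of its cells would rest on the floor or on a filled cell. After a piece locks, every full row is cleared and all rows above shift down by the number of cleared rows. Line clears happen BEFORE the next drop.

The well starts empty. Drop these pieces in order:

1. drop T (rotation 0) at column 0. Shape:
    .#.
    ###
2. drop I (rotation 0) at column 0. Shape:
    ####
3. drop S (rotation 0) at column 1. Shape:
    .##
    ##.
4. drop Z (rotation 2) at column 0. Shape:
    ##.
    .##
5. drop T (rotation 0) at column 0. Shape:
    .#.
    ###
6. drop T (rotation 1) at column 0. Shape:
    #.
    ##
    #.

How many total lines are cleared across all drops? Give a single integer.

Answer: 1

Derivation:
Drop 1: T rot0 at col 0 lands with bottom-row=0; cleared 0 line(s) (total 0); column heights now [1 2 1 0], max=2
Drop 2: I rot0 at col 0 lands with bottom-row=2; cleared 1 line(s) (total 1); column heights now [1 2 1 0], max=2
Drop 3: S rot0 at col 1 lands with bottom-row=2; cleared 0 line(s) (total 1); column heights now [1 3 4 4], max=4
Drop 4: Z rot2 at col 0 lands with bottom-row=4; cleared 0 line(s) (total 1); column heights now [6 6 5 4], max=6
Drop 5: T rot0 at col 0 lands with bottom-row=6; cleared 0 line(s) (total 1); column heights now [7 8 7 4], max=8
Drop 6: T rot1 at col 0 lands with bottom-row=7; cleared 0 line(s) (total 1); column heights now [10 9 7 4], max=10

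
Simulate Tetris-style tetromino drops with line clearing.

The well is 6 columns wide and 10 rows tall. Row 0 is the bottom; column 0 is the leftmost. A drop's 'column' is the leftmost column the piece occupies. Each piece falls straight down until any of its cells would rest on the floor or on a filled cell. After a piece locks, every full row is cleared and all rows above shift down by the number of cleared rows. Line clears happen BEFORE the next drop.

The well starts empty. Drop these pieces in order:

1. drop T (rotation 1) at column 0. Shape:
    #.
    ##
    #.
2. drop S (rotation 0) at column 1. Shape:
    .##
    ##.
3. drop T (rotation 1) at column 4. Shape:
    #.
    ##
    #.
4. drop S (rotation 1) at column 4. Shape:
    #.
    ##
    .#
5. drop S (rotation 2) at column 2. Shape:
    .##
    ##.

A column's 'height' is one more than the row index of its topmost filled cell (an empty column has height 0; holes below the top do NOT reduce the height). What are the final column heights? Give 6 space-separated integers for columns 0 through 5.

Answer: 3 3 5 6 6 4

Derivation:
Drop 1: T rot1 at col 0 lands with bottom-row=0; cleared 0 line(s) (total 0); column heights now [3 2 0 0 0 0], max=3
Drop 2: S rot0 at col 1 lands with bottom-row=2; cleared 0 line(s) (total 0); column heights now [3 3 4 4 0 0], max=4
Drop 3: T rot1 at col 4 lands with bottom-row=0; cleared 0 line(s) (total 0); column heights now [3 3 4 4 3 2], max=4
Drop 4: S rot1 at col 4 lands with bottom-row=2; cleared 0 line(s) (total 0); column heights now [3 3 4 4 5 4], max=5
Drop 5: S rot2 at col 2 lands with bottom-row=4; cleared 0 line(s) (total 0); column heights now [3 3 5 6 6 4], max=6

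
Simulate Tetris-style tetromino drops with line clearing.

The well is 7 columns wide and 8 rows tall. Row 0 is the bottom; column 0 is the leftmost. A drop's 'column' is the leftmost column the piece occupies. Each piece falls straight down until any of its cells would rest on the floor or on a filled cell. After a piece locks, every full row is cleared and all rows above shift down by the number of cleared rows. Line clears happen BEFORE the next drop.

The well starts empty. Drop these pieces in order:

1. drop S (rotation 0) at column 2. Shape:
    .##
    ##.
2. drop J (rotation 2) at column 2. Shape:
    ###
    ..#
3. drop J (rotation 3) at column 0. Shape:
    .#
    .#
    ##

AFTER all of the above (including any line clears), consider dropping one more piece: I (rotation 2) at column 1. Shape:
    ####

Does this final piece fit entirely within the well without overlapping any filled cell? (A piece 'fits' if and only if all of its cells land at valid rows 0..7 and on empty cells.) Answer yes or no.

Drop 1: S rot0 at col 2 lands with bottom-row=0; cleared 0 line(s) (total 0); column heights now [0 0 1 2 2 0 0], max=2
Drop 2: J rot2 at col 2 lands with bottom-row=2; cleared 0 line(s) (total 0); column heights now [0 0 4 4 4 0 0], max=4
Drop 3: J rot3 at col 0 lands with bottom-row=0; cleared 0 line(s) (total 0); column heights now [1 3 4 4 4 0 0], max=4
Test piece I rot2 at col 1 (width 4): heights before test = [1 3 4 4 4 0 0]; fits = True

Answer: yes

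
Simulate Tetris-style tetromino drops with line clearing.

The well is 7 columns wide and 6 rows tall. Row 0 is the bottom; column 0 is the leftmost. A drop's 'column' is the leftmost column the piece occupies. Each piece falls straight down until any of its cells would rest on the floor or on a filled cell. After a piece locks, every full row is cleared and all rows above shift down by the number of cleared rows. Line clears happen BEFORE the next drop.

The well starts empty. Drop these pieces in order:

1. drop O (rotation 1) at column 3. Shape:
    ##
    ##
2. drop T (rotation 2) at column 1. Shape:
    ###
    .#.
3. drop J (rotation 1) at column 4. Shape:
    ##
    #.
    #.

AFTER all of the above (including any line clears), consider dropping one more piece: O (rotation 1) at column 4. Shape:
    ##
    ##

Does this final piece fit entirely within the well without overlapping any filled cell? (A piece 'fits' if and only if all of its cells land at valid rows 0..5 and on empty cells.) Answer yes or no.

Answer: no

Derivation:
Drop 1: O rot1 at col 3 lands with bottom-row=0; cleared 0 line(s) (total 0); column heights now [0 0 0 2 2 0 0], max=2
Drop 2: T rot2 at col 1 lands with bottom-row=1; cleared 0 line(s) (total 0); column heights now [0 3 3 3 2 0 0], max=3
Drop 3: J rot1 at col 4 lands with bottom-row=2; cleared 0 line(s) (total 0); column heights now [0 3 3 3 5 5 0], max=5
Test piece O rot1 at col 4 (width 2): heights before test = [0 3 3 3 5 5 0]; fits = False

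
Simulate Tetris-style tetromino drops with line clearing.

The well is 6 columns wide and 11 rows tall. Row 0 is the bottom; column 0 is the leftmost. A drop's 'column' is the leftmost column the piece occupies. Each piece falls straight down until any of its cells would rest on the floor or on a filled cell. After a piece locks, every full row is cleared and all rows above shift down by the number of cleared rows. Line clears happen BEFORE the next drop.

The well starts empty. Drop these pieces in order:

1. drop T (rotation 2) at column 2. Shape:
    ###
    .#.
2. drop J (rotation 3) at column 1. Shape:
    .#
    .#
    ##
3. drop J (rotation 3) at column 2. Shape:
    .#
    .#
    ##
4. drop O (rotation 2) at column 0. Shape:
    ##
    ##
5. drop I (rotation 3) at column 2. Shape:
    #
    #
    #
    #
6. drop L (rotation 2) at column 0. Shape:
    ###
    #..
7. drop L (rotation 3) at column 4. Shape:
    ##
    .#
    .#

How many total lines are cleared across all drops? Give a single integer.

Answer: 0

Derivation:
Drop 1: T rot2 at col 2 lands with bottom-row=0; cleared 0 line(s) (total 0); column heights now [0 0 2 2 2 0], max=2
Drop 2: J rot3 at col 1 lands with bottom-row=2; cleared 0 line(s) (total 0); column heights now [0 3 5 2 2 0], max=5
Drop 3: J rot3 at col 2 lands with bottom-row=5; cleared 0 line(s) (total 0); column heights now [0 3 6 8 2 0], max=8
Drop 4: O rot2 at col 0 lands with bottom-row=3; cleared 0 line(s) (total 0); column heights now [5 5 6 8 2 0], max=8
Drop 5: I rot3 at col 2 lands with bottom-row=6; cleared 0 line(s) (total 0); column heights now [5 5 10 8 2 0], max=10
Drop 6: L rot2 at col 0 lands with bottom-row=9; cleared 0 line(s) (total 0); column heights now [11 11 11 8 2 0], max=11
Drop 7: L rot3 at col 4 lands with bottom-row=0; cleared 0 line(s) (total 0); column heights now [11 11 11 8 3 3], max=11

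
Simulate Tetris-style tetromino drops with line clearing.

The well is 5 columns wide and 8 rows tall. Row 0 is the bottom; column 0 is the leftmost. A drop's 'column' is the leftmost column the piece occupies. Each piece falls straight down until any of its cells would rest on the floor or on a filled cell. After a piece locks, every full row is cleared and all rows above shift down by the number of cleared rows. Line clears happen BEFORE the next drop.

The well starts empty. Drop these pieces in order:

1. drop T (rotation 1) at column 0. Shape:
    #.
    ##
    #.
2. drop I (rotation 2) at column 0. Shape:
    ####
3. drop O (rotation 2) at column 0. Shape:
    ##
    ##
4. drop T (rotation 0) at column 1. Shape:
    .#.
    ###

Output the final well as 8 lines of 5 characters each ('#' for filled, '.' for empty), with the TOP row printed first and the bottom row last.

Answer: ..#..
.###.
##...
##...
####.
#....
##...
#....

Derivation:
Drop 1: T rot1 at col 0 lands with bottom-row=0; cleared 0 line(s) (total 0); column heights now [3 2 0 0 0], max=3
Drop 2: I rot2 at col 0 lands with bottom-row=3; cleared 0 line(s) (total 0); column heights now [4 4 4 4 0], max=4
Drop 3: O rot2 at col 0 lands with bottom-row=4; cleared 0 line(s) (total 0); column heights now [6 6 4 4 0], max=6
Drop 4: T rot0 at col 1 lands with bottom-row=6; cleared 0 line(s) (total 0); column heights now [6 7 8 7 0], max=8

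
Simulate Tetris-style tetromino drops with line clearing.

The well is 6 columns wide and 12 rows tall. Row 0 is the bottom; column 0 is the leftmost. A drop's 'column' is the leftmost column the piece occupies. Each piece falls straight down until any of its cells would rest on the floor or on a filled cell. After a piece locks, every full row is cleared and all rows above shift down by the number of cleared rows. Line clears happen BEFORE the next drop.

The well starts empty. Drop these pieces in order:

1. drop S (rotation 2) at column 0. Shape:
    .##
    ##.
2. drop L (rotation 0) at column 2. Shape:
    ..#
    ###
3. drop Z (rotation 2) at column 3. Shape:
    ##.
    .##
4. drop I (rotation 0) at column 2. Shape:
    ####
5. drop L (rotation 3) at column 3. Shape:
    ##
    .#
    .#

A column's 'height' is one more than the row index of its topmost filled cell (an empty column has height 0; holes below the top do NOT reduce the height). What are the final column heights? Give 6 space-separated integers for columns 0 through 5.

Drop 1: S rot2 at col 0 lands with bottom-row=0; cleared 0 line(s) (total 0); column heights now [1 2 2 0 0 0], max=2
Drop 2: L rot0 at col 2 lands with bottom-row=2; cleared 0 line(s) (total 0); column heights now [1 2 3 3 4 0], max=4
Drop 3: Z rot2 at col 3 lands with bottom-row=4; cleared 0 line(s) (total 0); column heights now [1 2 3 6 6 5], max=6
Drop 4: I rot0 at col 2 lands with bottom-row=6; cleared 0 line(s) (total 0); column heights now [1 2 7 7 7 7], max=7
Drop 5: L rot3 at col 3 lands with bottom-row=7; cleared 0 line(s) (total 0); column heights now [1 2 7 10 10 7], max=10

Answer: 1 2 7 10 10 7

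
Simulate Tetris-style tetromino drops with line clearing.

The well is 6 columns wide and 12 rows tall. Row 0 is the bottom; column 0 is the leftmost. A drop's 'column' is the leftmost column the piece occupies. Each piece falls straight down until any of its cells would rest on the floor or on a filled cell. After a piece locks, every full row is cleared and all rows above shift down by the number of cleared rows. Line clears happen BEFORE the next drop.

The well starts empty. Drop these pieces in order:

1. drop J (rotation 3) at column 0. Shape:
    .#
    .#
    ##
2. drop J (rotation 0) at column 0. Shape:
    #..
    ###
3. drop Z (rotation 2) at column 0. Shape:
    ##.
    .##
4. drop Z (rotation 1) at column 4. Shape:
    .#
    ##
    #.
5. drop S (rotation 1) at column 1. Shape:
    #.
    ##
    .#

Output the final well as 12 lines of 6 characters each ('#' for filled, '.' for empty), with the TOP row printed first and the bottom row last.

Drop 1: J rot3 at col 0 lands with bottom-row=0; cleared 0 line(s) (total 0); column heights now [1 3 0 0 0 0], max=3
Drop 2: J rot0 at col 0 lands with bottom-row=3; cleared 0 line(s) (total 0); column heights now [5 4 4 0 0 0], max=5
Drop 3: Z rot2 at col 0 lands with bottom-row=4; cleared 0 line(s) (total 0); column heights now [6 6 5 0 0 0], max=6
Drop 4: Z rot1 at col 4 lands with bottom-row=0; cleared 0 line(s) (total 0); column heights now [6 6 5 0 2 3], max=6
Drop 5: S rot1 at col 1 lands with bottom-row=5; cleared 0 line(s) (total 0); column heights now [6 8 7 0 2 3], max=8

Answer: ......
......
......
......
.#....
.##...
###...
###...
###...
.#...#
.#..##
##..#.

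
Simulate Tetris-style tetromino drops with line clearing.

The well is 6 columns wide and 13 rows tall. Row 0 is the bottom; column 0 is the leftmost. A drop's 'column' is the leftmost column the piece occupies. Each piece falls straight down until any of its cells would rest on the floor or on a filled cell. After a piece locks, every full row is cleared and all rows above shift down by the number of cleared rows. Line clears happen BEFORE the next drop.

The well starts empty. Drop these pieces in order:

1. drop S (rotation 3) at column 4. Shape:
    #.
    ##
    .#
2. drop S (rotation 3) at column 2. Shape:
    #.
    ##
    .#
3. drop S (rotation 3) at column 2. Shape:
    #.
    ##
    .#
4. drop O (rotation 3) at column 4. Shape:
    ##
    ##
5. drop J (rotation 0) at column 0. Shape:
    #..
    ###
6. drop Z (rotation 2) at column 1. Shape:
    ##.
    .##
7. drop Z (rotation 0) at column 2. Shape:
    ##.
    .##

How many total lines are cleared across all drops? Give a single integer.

Drop 1: S rot3 at col 4 lands with bottom-row=0; cleared 0 line(s) (total 0); column heights now [0 0 0 0 3 2], max=3
Drop 2: S rot3 at col 2 lands with bottom-row=0; cleared 0 line(s) (total 0); column heights now [0 0 3 2 3 2], max=3
Drop 3: S rot3 at col 2 lands with bottom-row=2; cleared 0 line(s) (total 0); column heights now [0 0 5 4 3 2], max=5
Drop 4: O rot3 at col 4 lands with bottom-row=3; cleared 0 line(s) (total 0); column heights now [0 0 5 4 5 5], max=5
Drop 5: J rot0 at col 0 lands with bottom-row=5; cleared 0 line(s) (total 0); column heights now [7 6 6 4 5 5], max=7
Drop 6: Z rot2 at col 1 lands with bottom-row=6; cleared 0 line(s) (total 0); column heights now [7 8 8 7 5 5], max=8
Drop 7: Z rot0 at col 2 lands with bottom-row=7; cleared 0 line(s) (total 0); column heights now [7 8 9 9 8 5], max=9

Answer: 0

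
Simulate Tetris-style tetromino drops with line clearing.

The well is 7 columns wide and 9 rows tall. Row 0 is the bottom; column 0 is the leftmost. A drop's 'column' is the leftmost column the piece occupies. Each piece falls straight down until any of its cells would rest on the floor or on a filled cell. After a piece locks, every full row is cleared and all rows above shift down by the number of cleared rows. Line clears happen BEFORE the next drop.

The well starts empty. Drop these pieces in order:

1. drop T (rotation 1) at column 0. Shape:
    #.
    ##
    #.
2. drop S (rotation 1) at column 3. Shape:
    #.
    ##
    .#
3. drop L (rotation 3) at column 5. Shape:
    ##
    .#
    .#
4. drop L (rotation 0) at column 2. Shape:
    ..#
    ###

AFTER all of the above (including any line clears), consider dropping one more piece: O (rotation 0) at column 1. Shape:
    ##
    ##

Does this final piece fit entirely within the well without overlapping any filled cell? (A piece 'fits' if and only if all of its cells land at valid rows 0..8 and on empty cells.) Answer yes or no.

Answer: yes

Derivation:
Drop 1: T rot1 at col 0 lands with bottom-row=0; cleared 0 line(s) (total 0); column heights now [3 2 0 0 0 0 0], max=3
Drop 2: S rot1 at col 3 lands with bottom-row=0; cleared 0 line(s) (total 0); column heights now [3 2 0 3 2 0 0], max=3
Drop 3: L rot3 at col 5 lands with bottom-row=0; cleared 0 line(s) (total 0); column heights now [3 2 0 3 2 3 3], max=3
Drop 4: L rot0 at col 2 lands with bottom-row=3; cleared 0 line(s) (total 0); column heights now [3 2 4 4 5 3 3], max=5
Test piece O rot0 at col 1 (width 2): heights before test = [3 2 4 4 5 3 3]; fits = True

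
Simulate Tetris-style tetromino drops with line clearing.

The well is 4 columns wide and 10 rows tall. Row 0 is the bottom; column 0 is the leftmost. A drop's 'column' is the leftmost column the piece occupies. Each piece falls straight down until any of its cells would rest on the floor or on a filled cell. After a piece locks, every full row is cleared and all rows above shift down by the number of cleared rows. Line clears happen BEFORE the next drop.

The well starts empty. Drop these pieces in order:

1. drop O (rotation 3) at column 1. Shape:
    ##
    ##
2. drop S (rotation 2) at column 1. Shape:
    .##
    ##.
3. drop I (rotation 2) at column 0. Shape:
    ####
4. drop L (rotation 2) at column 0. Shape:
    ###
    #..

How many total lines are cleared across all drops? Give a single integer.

Drop 1: O rot3 at col 1 lands with bottom-row=0; cleared 0 line(s) (total 0); column heights now [0 2 2 0], max=2
Drop 2: S rot2 at col 1 lands with bottom-row=2; cleared 0 line(s) (total 0); column heights now [0 3 4 4], max=4
Drop 3: I rot2 at col 0 lands with bottom-row=4; cleared 1 line(s) (total 1); column heights now [0 3 4 4], max=4
Drop 4: L rot2 at col 0 lands with bottom-row=3; cleared 0 line(s) (total 1); column heights now [5 5 5 4], max=5

Answer: 1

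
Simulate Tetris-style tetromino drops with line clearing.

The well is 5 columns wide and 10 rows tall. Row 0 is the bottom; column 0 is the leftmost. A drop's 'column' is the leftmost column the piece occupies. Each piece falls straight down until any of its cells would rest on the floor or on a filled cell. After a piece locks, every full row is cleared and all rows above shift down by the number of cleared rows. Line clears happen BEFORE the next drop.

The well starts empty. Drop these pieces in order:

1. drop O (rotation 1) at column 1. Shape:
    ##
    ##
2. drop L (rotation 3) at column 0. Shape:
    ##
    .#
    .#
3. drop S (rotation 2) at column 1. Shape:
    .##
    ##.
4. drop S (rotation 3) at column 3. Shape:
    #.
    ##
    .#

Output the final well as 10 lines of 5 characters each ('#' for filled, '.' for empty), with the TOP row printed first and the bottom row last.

Drop 1: O rot1 at col 1 lands with bottom-row=0; cleared 0 line(s) (total 0); column heights now [0 2 2 0 0], max=2
Drop 2: L rot3 at col 0 lands with bottom-row=2; cleared 0 line(s) (total 0); column heights now [5 5 2 0 0], max=5
Drop 3: S rot2 at col 1 lands with bottom-row=5; cleared 0 line(s) (total 0); column heights now [5 6 7 7 0], max=7
Drop 4: S rot3 at col 3 lands with bottom-row=6; cleared 0 line(s) (total 0); column heights now [5 6 7 9 8], max=9

Answer: .....
...#.
...##
..###
.##..
##...
.#...
.#...
.##..
.##..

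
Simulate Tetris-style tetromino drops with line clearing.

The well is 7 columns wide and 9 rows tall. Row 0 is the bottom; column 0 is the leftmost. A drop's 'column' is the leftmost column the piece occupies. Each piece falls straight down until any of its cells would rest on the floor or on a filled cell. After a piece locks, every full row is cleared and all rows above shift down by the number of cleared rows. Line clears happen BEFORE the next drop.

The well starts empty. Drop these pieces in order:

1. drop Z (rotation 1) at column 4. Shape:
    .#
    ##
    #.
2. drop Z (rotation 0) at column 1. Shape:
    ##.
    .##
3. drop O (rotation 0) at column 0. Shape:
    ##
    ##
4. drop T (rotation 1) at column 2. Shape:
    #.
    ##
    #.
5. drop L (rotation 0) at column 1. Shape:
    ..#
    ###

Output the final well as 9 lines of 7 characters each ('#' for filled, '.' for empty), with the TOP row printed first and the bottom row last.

Answer: .......
.......
...#...
.###...
..#....
####...
###..#.
.##.##.
..###..

Derivation:
Drop 1: Z rot1 at col 4 lands with bottom-row=0; cleared 0 line(s) (total 0); column heights now [0 0 0 0 2 3 0], max=3
Drop 2: Z rot0 at col 1 lands with bottom-row=0; cleared 0 line(s) (total 0); column heights now [0 2 2 1 2 3 0], max=3
Drop 3: O rot0 at col 0 lands with bottom-row=2; cleared 0 line(s) (total 0); column heights now [4 4 2 1 2 3 0], max=4
Drop 4: T rot1 at col 2 lands with bottom-row=2; cleared 0 line(s) (total 0); column heights now [4 4 5 4 2 3 0], max=5
Drop 5: L rot0 at col 1 lands with bottom-row=5; cleared 0 line(s) (total 0); column heights now [4 6 6 7 2 3 0], max=7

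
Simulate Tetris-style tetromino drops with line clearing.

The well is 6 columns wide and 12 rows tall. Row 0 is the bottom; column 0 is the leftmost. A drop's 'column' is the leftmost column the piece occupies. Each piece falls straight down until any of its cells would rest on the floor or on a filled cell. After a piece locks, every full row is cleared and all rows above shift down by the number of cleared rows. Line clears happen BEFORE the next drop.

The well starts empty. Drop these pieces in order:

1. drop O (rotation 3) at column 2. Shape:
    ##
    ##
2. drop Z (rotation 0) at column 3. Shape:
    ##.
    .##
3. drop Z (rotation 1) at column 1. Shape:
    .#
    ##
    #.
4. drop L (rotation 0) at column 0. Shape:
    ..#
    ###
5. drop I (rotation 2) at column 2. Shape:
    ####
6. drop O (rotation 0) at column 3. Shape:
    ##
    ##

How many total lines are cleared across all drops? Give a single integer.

Drop 1: O rot3 at col 2 lands with bottom-row=0; cleared 0 line(s) (total 0); column heights now [0 0 2 2 0 0], max=2
Drop 2: Z rot0 at col 3 lands with bottom-row=1; cleared 0 line(s) (total 0); column heights now [0 0 2 3 3 2], max=3
Drop 3: Z rot1 at col 1 lands with bottom-row=1; cleared 0 line(s) (total 0); column heights now [0 3 4 3 3 2], max=4
Drop 4: L rot0 at col 0 lands with bottom-row=4; cleared 0 line(s) (total 0); column heights now [5 5 6 3 3 2], max=6
Drop 5: I rot2 at col 2 lands with bottom-row=6; cleared 0 line(s) (total 0); column heights now [5 5 7 7 7 7], max=7
Drop 6: O rot0 at col 3 lands with bottom-row=7; cleared 0 line(s) (total 0); column heights now [5 5 7 9 9 7], max=9

Answer: 0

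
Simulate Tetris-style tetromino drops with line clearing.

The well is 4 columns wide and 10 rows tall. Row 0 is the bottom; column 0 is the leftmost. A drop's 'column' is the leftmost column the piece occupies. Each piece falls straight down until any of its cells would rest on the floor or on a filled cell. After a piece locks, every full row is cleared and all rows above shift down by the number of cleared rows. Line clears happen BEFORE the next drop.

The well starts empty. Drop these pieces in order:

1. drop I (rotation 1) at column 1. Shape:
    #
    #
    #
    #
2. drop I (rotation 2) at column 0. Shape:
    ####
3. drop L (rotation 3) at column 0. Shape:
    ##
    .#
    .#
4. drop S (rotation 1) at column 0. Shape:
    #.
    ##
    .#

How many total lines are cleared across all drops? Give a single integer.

Drop 1: I rot1 at col 1 lands with bottom-row=0; cleared 0 line(s) (total 0); column heights now [0 4 0 0], max=4
Drop 2: I rot2 at col 0 lands with bottom-row=4; cleared 1 line(s) (total 1); column heights now [0 4 0 0], max=4
Drop 3: L rot3 at col 0 lands with bottom-row=4; cleared 0 line(s) (total 1); column heights now [7 7 0 0], max=7
Drop 4: S rot1 at col 0 lands with bottom-row=7; cleared 0 line(s) (total 1); column heights now [10 9 0 0], max=10

Answer: 1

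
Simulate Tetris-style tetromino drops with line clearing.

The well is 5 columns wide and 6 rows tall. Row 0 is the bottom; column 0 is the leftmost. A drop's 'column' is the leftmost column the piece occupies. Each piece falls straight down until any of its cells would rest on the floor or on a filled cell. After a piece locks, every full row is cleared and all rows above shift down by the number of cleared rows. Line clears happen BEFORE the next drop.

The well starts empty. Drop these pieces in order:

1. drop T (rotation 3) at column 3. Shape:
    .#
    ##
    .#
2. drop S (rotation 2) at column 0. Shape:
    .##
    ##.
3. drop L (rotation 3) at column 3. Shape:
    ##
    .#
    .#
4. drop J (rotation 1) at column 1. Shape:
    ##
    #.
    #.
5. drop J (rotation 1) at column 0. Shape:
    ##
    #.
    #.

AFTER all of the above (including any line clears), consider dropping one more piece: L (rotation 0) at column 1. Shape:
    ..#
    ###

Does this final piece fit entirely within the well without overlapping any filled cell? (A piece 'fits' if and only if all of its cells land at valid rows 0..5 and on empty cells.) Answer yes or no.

Answer: no

Derivation:
Drop 1: T rot3 at col 3 lands with bottom-row=0; cleared 0 line(s) (total 0); column heights now [0 0 0 2 3], max=3
Drop 2: S rot2 at col 0 lands with bottom-row=0; cleared 0 line(s) (total 0); column heights now [1 2 2 2 3], max=3
Drop 3: L rot3 at col 3 lands with bottom-row=3; cleared 0 line(s) (total 0); column heights now [1 2 2 6 6], max=6
Drop 4: J rot1 at col 1 lands with bottom-row=2; cleared 0 line(s) (total 0); column heights now [1 5 5 6 6], max=6
Drop 5: J rot1 at col 0 lands with bottom-row=3; cleared 0 line(s) (total 0); column heights now [6 6 5 6 6], max=6
Test piece L rot0 at col 1 (width 3): heights before test = [6 6 5 6 6]; fits = False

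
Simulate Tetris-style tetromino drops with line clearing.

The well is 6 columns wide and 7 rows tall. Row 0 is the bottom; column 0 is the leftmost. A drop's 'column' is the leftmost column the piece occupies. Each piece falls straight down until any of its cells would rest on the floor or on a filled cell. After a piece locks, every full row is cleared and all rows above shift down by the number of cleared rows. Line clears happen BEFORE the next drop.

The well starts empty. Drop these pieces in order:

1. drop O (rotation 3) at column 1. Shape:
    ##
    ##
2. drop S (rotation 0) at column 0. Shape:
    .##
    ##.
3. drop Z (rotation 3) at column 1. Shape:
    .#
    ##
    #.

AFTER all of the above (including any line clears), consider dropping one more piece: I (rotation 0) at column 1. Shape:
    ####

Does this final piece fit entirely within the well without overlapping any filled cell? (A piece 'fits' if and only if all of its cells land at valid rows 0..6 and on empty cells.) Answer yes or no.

Drop 1: O rot3 at col 1 lands with bottom-row=0; cleared 0 line(s) (total 0); column heights now [0 2 2 0 0 0], max=2
Drop 2: S rot0 at col 0 lands with bottom-row=2; cleared 0 line(s) (total 0); column heights now [3 4 4 0 0 0], max=4
Drop 3: Z rot3 at col 1 lands with bottom-row=4; cleared 0 line(s) (total 0); column heights now [3 6 7 0 0 0], max=7
Test piece I rot0 at col 1 (width 4): heights before test = [3 6 7 0 0 0]; fits = False

Answer: no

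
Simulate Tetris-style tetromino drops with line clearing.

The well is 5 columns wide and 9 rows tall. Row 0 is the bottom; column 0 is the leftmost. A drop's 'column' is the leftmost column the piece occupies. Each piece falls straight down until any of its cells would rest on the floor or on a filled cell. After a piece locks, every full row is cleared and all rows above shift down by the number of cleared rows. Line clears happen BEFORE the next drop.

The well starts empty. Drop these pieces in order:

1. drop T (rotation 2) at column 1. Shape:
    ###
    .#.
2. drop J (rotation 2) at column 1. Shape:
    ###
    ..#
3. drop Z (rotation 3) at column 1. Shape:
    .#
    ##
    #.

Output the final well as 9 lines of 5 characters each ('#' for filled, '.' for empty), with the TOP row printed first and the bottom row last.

Answer: .....
.....
..#..
.##..
.#...
.###.
...#.
.###.
..#..

Derivation:
Drop 1: T rot2 at col 1 lands with bottom-row=0; cleared 0 line(s) (total 0); column heights now [0 2 2 2 0], max=2
Drop 2: J rot2 at col 1 lands with bottom-row=2; cleared 0 line(s) (total 0); column heights now [0 4 4 4 0], max=4
Drop 3: Z rot3 at col 1 lands with bottom-row=4; cleared 0 line(s) (total 0); column heights now [0 6 7 4 0], max=7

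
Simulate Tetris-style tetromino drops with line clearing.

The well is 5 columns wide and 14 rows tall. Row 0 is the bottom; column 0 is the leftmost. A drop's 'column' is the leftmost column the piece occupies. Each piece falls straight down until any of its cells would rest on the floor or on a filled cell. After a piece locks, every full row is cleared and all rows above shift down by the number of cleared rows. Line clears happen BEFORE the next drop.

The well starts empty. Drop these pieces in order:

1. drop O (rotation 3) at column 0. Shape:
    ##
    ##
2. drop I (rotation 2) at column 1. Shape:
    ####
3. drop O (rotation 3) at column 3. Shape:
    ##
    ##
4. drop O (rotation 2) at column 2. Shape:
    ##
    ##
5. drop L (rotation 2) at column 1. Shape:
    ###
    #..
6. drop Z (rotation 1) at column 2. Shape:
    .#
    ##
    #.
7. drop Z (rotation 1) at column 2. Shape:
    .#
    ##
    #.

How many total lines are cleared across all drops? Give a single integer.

Answer: 0

Derivation:
Drop 1: O rot3 at col 0 lands with bottom-row=0; cleared 0 line(s) (total 0); column heights now [2 2 0 0 0], max=2
Drop 2: I rot2 at col 1 lands with bottom-row=2; cleared 0 line(s) (total 0); column heights now [2 3 3 3 3], max=3
Drop 3: O rot3 at col 3 lands with bottom-row=3; cleared 0 line(s) (total 0); column heights now [2 3 3 5 5], max=5
Drop 4: O rot2 at col 2 lands with bottom-row=5; cleared 0 line(s) (total 0); column heights now [2 3 7 7 5], max=7
Drop 5: L rot2 at col 1 lands with bottom-row=6; cleared 0 line(s) (total 0); column heights now [2 8 8 8 5], max=8
Drop 6: Z rot1 at col 2 lands with bottom-row=8; cleared 0 line(s) (total 0); column heights now [2 8 10 11 5], max=11
Drop 7: Z rot1 at col 2 lands with bottom-row=10; cleared 0 line(s) (total 0); column heights now [2 8 12 13 5], max=13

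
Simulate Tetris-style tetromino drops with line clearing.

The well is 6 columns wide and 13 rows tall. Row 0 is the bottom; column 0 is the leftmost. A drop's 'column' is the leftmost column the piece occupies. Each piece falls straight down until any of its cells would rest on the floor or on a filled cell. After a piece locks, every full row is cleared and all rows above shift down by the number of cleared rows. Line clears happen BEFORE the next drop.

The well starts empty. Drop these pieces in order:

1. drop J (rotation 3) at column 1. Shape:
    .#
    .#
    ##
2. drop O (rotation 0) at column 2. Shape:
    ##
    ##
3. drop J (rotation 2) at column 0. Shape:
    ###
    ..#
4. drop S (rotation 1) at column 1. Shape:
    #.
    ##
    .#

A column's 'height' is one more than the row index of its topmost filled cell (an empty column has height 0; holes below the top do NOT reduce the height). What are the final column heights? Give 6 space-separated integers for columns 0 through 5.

Answer: 7 10 9 5 0 0

Derivation:
Drop 1: J rot3 at col 1 lands with bottom-row=0; cleared 0 line(s) (total 0); column heights now [0 1 3 0 0 0], max=3
Drop 2: O rot0 at col 2 lands with bottom-row=3; cleared 0 line(s) (total 0); column heights now [0 1 5 5 0 0], max=5
Drop 3: J rot2 at col 0 lands with bottom-row=5; cleared 0 line(s) (total 0); column heights now [7 7 7 5 0 0], max=7
Drop 4: S rot1 at col 1 lands with bottom-row=7; cleared 0 line(s) (total 0); column heights now [7 10 9 5 0 0], max=10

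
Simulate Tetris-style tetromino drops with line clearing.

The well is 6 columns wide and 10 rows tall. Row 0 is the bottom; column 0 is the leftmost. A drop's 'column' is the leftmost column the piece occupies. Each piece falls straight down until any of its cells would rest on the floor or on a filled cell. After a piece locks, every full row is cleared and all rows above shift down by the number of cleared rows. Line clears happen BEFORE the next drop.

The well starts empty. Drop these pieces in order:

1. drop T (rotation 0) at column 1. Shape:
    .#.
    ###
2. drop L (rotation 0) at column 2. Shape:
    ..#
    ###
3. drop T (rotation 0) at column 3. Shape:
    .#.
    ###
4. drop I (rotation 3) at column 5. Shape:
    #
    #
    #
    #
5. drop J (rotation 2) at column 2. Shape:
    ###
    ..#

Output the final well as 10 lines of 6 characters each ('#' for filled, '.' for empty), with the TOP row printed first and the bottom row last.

Answer: ......
.....#
..####
....##
....##
...###
....#.
..###.
..#...
.###..

Derivation:
Drop 1: T rot0 at col 1 lands with bottom-row=0; cleared 0 line(s) (total 0); column heights now [0 1 2 1 0 0], max=2
Drop 2: L rot0 at col 2 lands with bottom-row=2; cleared 0 line(s) (total 0); column heights now [0 1 3 3 4 0], max=4
Drop 3: T rot0 at col 3 lands with bottom-row=4; cleared 0 line(s) (total 0); column heights now [0 1 3 5 6 5], max=6
Drop 4: I rot3 at col 5 lands with bottom-row=5; cleared 0 line(s) (total 0); column heights now [0 1 3 5 6 9], max=9
Drop 5: J rot2 at col 2 lands with bottom-row=6; cleared 0 line(s) (total 0); column heights now [0 1 8 8 8 9], max=9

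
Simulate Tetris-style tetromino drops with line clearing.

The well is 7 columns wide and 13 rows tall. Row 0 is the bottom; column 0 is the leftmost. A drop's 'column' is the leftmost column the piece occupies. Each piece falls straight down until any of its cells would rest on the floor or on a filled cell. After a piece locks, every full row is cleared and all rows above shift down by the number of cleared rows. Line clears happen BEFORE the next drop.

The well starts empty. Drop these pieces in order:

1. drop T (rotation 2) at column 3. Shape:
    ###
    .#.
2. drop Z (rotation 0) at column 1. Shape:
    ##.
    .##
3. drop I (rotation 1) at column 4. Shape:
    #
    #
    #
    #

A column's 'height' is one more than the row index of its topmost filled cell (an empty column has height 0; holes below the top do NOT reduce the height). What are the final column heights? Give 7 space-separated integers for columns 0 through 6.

Drop 1: T rot2 at col 3 lands with bottom-row=0; cleared 0 line(s) (total 0); column heights now [0 0 0 2 2 2 0], max=2
Drop 2: Z rot0 at col 1 lands with bottom-row=2; cleared 0 line(s) (total 0); column heights now [0 4 4 3 2 2 0], max=4
Drop 3: I rot1 at col 4 lands with bottom-row=2; cleared 0 line(s) (total 0); column heights now [0 4 4 3 6 2 0], max=6

Answer: 0 4 4 3 6 2 0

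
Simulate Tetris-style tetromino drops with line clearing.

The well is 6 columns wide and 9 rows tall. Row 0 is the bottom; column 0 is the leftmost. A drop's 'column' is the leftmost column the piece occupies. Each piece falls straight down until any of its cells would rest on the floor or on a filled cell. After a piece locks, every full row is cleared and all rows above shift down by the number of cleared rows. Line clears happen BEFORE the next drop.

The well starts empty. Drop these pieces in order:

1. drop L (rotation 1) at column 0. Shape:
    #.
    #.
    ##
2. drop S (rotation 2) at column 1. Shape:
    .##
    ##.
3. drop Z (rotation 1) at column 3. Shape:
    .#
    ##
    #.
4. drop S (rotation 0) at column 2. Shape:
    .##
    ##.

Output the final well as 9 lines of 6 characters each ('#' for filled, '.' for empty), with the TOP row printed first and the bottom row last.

Drop 1: L rot1 at col 0 lands with bottom-row=0; cleared 0 line(s) (total 0); column heights now [3 1 0 0 0 0], max=3
Drop 2: S rot2 at col 1 lands with bottom-row=1; cleared 0 line(s) (total 0); column heights now [3 2 3 3 0 0], max=3
Drop 3: Z rot1 at col 3 lands with bottom-row=3; cleared 0 line(s) (total 0); column heights now [3 2 3 5 6 0], max=6
Drop 4: S rot0 at col 2 lands with bottom-row=5; cleared 0 line(s) (total 0); column heights now [3 2 6 7 7 0], max=7

Answer: ......
......
...##.
..###.
...##.
...#..
#.##..
###...
##....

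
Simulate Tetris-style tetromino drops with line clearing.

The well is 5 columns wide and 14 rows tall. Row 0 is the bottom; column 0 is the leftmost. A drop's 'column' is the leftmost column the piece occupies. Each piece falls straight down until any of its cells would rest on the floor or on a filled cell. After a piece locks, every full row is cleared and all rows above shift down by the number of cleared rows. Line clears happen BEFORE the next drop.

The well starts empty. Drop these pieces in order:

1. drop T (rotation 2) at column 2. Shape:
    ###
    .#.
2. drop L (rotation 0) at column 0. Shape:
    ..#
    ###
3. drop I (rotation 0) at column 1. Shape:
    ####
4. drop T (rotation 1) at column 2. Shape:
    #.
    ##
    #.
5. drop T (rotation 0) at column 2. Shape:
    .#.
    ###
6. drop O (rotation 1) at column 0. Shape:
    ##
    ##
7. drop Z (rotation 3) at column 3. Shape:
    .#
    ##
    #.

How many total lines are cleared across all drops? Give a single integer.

Answer: 0

Derivation:
Drop 1: T rot2 at col 2 lands with bottom-row=0; cleared 0 line(s) (total 0); column heights now [0 0 2 2 2], max=2
Drop 2: L rot0 at col 0 lands with bottom-row=2; cleared 0 line(s) (total 0); column heights now [3 3 4 2 2], max=4
Drop 3: I rot0 at col 1 lands with bottom-row=4; cleared 0 line(s) (total 0); column heights now [3 5 5 5 5], max=5
Drop 4: T rot1 at col 2 lands with bottom-row=5; cleared 0 line(s) (total 0); column heights now [3 5 8 7 5], max=8
Drop 5: T rot0 at col 2 lands with bottom-row=8; cleared 0 line(s) (total 0); column heights now [3 5 9 10 9], max=10
Drop 6: O rot1 at col 0 lands with bottom-row=5; cleared 0 line(s) (total 0); column heights now [7 7 9 10 9], max=10
Drop 7: Z rot3 at col 3 lands with bottom-row=10; cleared 0 line(s) (total 0); column heights now [7 7 9 12 13], max=13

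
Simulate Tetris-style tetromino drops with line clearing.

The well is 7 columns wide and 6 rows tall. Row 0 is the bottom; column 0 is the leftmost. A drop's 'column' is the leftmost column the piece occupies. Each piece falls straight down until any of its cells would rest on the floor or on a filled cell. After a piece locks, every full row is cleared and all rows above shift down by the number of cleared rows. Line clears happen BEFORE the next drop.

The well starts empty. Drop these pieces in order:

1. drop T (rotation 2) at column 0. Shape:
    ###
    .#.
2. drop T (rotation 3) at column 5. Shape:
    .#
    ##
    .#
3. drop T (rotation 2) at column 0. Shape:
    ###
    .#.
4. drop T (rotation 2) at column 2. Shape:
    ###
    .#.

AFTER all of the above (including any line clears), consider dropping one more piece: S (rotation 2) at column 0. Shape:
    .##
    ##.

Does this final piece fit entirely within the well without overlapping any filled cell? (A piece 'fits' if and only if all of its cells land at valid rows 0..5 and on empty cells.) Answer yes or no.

Drop 1: T rot2 at col 0 lands with bottom-row=0; cleared 0 line(s) (total 0); column heights now [2 2 2 0 0 0 0], max=2
Drop 2: T rot3 at col 5 lands with bottom-row=0; cleared 0 line(s) (total 0); column heights now [2 2 2 0 0 2 3], max=3
Drop 3: T rot2 at col 0 lands with bottom-row=2; cleared 0 line(s) (total 0); column heights now [4 4 4 0 0 2 3], max=4
Drop 4: T rot2 at col 2 lands with bottom-row=3; cleared 0 line(s) (total 0); column heights now [4 4 5 5 5 2 3], max=5
Test piece S rot2 at col 0 (width 3): heights before test = [4 4 5 5 5 2 3]; fits = True

Answer: yes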